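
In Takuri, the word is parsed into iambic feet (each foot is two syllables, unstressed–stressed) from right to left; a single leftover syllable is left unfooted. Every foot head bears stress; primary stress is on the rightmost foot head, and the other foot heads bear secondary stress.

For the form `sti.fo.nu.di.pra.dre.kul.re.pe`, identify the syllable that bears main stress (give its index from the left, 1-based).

Parse right to left into iambic (σˈσ) feet: sti (fo.ˈnu) (di.ˈpra) (dre.ˈkul) (re.ˈpe). Syllable 1 is left unfooted.
Foot heads (stressed positions): 3, 5, 7, 9.
End Rule Rightmost: primary stress on the rightmost head = syllable 9.
Primary stress: syllable 9 → sti.fo.nu.di.pra.dre.kul.re.ˈpe.

9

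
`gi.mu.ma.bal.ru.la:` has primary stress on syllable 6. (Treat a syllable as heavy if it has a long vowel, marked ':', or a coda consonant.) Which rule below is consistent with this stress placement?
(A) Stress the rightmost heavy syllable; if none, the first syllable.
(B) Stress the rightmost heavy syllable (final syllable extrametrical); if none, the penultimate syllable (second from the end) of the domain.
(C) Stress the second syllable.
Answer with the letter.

Rule A → syllable 6 ✓.
Rule B → syllable 4 (observed: 6).
Rule C → syllable 2 (observed: 6).

A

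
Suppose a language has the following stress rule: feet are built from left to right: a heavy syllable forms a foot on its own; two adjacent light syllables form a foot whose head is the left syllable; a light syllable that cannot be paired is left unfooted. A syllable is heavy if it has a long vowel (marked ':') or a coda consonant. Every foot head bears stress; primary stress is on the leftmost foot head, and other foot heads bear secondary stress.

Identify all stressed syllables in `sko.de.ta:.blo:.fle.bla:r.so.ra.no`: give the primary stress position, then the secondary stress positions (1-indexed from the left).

primary 1, secondary 3, 4, 6, 7

Weights: 1 sko L, 2 de L, 3 ta: H, 4 blo: H, 5 fle L, 6 bla:r H, 7 so L, 8 ra L, 9 no L.
Parse left to right (heavy = foot alone; LL = one foot; stranded L unfooted): (ˈsko.de) (ˈta:) (ˈblo:) fle (ˈbla:r) (ˈso.ra) no.
Foot heads: 1, 3, 4, 6, 7.
Primary stress on the leftmost head = syllable 1.
Secondary stress on 3, 4, 6, 7: ˈsko.de.ˌta:.ˌblo:.fle.ˌbla:r.ˌso.ra.no.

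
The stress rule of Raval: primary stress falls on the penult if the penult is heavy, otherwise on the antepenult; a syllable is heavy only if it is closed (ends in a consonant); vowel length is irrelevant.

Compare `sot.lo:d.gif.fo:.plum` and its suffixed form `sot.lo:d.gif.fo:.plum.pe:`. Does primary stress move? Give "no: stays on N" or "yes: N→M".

Base `sot.lo:d.gif.fo:.plum` (5 syllables):
  Weights: 3 gif H, 4 fo: L, 5 plum H.
  The penult (syllable 4, fo:) is light, so stress falls on the antepenult (syllable 3, gif).
  → primary stress on syllable 3.
Suffixed `sot.lo:d.gif.fo:.plum.pe:` (6 syllables):
  Weights: 4 fo: L, 5 plum H, 6 pe: L.
  The penult (syllable 5, plum) is heavy, so it takes stress.
  → primary stress on syllable 5.

yes: 3→5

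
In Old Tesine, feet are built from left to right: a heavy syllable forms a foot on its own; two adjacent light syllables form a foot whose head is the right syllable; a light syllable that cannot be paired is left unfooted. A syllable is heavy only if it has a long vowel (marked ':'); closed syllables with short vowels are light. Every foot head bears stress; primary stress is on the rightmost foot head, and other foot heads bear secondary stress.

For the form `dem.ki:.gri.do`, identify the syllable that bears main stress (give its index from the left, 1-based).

4

Weights: 1 dem L, 2 ki: H, 3 gri L, 4 do L.
Parse left to right (heavy = foot alone; LL = one foot; stranded L unfooted): dem (ˈki:) (gri.ˈdo).
Foot heads: 2, 4.
Primary stress on the rightmost head = syllable 4.
Primary stress: syllable 4 → dem.ki:.gri.ˈdo.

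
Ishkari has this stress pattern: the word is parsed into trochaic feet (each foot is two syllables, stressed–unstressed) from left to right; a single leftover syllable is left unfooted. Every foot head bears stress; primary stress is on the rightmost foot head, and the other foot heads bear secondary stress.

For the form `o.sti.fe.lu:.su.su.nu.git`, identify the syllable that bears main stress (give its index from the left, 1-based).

7

Parse left to right into trochaic (ˈσσ) feet: (ˈo.sti) (ˈfe.lu:) (ˈsu.su) (ˈnu.git).
Foot heads (stressed positions): 1, 3, 5, 7.
End Rule Rightmost: primary stress on the rightmost head = syllable 7.
Primary stress: syllable 7 → o.sti.fe.lu:.su.su.ˈnu.git.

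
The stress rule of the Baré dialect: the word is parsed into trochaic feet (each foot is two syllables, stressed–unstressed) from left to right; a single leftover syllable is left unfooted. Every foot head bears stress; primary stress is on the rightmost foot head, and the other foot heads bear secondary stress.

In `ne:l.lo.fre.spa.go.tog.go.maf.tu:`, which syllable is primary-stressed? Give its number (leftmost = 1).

Parse left to right into trochaic (ˈσσ) feet: (ˈne:l.lo) (ˈfre.spa) (ˈgo.tog) (ˈgo.maf) tu:. Syllable 9 is left unfooted.
Foot heads (stressed positions): 1, 3, 5, 7.
End Rule Rightmost: primary stress on the rightmost head = syllable 7.
Primary stress: syllable 7 → ne:l.lo.fre.spa.go.tog.ˈgo.maf.tu:.

7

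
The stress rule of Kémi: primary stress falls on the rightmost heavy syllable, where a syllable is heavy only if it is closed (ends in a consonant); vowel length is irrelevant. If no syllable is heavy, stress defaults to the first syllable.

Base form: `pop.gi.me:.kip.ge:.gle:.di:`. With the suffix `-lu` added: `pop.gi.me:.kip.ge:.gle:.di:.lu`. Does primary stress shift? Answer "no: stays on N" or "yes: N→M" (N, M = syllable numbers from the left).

no: stays on 4

Base `pop.gi.me:.kip.ge:.gle:.di:` (7 syllables):
  Weights: 1 pop H, 2 gi L, 3 me: L, 4 kip H, 5 ge: L, 6 gle: L, 7 di: L.
  Heavy syllables in the domain: 1, 4. The rightmost is syllable 4 (kip).
  → primary stress on syllable 4.
Suffixed `pop.gi.me:.kip.ge:.gle:.di:.lu` (8 syllables):
  Weights: 1 pop H, 2 gi L, 3 me: L, 4 kip H, 5 ge: L, 6 gle: L, 7 di: L, 8 lu L.
  Heavy syllables in the domain: 1, 4. The rightmost is syllable 4 (kip).
  → primary stress on syllable 4.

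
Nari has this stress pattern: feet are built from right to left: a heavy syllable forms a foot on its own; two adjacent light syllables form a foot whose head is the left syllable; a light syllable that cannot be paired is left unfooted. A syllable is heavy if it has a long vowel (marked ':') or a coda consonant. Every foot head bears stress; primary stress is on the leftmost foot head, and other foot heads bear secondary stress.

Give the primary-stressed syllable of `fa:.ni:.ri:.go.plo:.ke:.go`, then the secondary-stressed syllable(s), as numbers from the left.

Weights: 1 fa: H, 2 ni: H, 3 ri: H, 4 go L, 5 plo: H, 6 ke: H, 7 go L.
Parse right to left (heavy = foot alone; LL = one foot; stranded L unfooted): (ˈfa:) (ˈni:) (ˈri:) go (ˈplo:) (ˈke:) go.
Foot heads: 1, 2, 3, 5, 6.
Primary stress on the leftmost head = syllable 1.
Secondary stress on 2, 3, 5, 6: ˈfa:.ˌni:.ˌri:.go.ˌplo:.ˌke:.go.

primary 1, secondary 2, 3, 5, 6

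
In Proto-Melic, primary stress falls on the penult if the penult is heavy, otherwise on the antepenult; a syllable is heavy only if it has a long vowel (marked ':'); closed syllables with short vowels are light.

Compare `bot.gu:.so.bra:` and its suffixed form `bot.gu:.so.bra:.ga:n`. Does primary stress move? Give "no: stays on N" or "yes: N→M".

Base `bot.gu:.so.bra:` (4 syllables):
  Weights: 2 gu: H, 3 so L, 4 bra: H.
  The penult (syllable 3, so) is light, so stress falls on the antepenult (syllable 2, gu:).
  → primary stress on syllable 2.
Suffixed `bot.gu:.so.bra:.ga:n` (5 syllables):
  Weights: 3 so L, 4 bra: H, 5 ga:n H.
  The penult (syllable 4, bra:) is heavy, so it takes stress.
  → primary stress on syllable 4.

yes: 2→4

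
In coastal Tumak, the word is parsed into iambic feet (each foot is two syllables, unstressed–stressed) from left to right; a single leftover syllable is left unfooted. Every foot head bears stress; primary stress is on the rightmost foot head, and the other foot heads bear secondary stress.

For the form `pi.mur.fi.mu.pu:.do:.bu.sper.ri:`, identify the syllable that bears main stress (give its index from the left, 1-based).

8

Parse left to right into iambic (σˈσ) feet: (pi.ˈmur) (fi.ˈmu) (pu:.ˈdo:) (bu.ˈsper) ri:. Syllable 9 is left unfooted.
Foot heads (stressed positions): 2, 4, 6, 8.
End Rule Rightmost: primary stress on the rightmost head = syllable 8.
Primary stress: syllable 8 → pi.mur.fi.mu.pu:.do:.bu.ˈsper.ri:.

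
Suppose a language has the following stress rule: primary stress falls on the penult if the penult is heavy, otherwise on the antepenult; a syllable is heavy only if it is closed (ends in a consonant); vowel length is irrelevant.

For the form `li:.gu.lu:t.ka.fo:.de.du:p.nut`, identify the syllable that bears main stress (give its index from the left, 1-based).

7

Weights: 6 de L, 7 du:p H, 8 nut H.
The penult (syllable 7, du:p) is heavy, so it takes stress.
Primary stress: syllable 7 → li:.gu.lu:t.ka.fo:.de.ˈdu:p.nut.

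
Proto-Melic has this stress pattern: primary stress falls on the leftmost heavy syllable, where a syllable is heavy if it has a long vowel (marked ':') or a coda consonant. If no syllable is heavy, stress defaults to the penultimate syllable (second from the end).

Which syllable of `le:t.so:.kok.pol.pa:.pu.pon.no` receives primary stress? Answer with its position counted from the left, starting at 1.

Weights: 1 le:t H, 2 so: H, 3 kok H, 4 pol H, 5 pa: H, 6 pu L, 7 pon H, 8 no L.
Heavy syllables in the domain: 1, 2, 3, 4, 5, 7. The leftmost is syllable 1 (le:t).
Primary stress: syllable 1 → ˈle:t.so:.kok.pol.pa:.pu.pon.no.

1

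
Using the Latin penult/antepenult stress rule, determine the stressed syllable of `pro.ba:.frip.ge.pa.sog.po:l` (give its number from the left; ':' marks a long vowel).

6

Classical Latin: stress the penult if heavy (long vowel or closed), else the antepenult.
Weights: 5 pa L, 6 sog H, 7 po:l H.
The penult (syllable 6, sog) is heavy, so it takes stress.
Stress on syllable 6: pro.ba:.frip.ge.pa.ˈsog.po:l.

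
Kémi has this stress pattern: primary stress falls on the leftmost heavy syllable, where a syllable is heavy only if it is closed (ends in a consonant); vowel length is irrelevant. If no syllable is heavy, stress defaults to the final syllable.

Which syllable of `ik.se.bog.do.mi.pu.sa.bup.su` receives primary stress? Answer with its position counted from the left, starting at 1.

Weights: 1 ik H, 2 se L, 3 bog H, 4 do L, 5 mi L, 6 pu L, 7 sa L, 8 bup H, 9 su L.
Heavy syllables in the domain: 1, 3, 8. The leftmost is syllable 1 (ik).
Primary stress: syllable 1 → ˈik.se.bog.do.mi.pu.sa.bup.su.

1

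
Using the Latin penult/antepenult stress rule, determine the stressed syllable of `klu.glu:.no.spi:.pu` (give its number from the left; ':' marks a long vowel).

Classical Latin: stress the penult if heavy (long vowel or closed), else the antepenult.
Weights: 3 no L, 4 spi: H, 5 pu L.
The penult (syllable 4, spi:) is heavy, so it takes stress.
Stress on syllable 4: klu.glu:.no.ˈspi:.pu.

4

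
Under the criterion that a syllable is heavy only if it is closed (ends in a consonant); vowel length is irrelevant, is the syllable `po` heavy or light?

`po`: short vowel, open (no coda). Open (no coda) → light.

light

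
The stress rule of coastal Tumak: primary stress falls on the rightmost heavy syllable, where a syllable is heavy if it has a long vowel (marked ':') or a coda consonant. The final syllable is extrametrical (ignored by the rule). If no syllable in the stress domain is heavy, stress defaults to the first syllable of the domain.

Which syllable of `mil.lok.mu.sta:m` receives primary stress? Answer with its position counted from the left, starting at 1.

The final syllable (4, sta:m) is extrametrical; the stress domain is syllables 1–3.
Weights: 1 mil H, 2 lok H, 3 mu L.
Heavy syllables in the domain: 1, 2. The rightmost is syllable 2 (lok).
Primary stress: syllable 2 → mil.ˈlok.mu.sta:m.

2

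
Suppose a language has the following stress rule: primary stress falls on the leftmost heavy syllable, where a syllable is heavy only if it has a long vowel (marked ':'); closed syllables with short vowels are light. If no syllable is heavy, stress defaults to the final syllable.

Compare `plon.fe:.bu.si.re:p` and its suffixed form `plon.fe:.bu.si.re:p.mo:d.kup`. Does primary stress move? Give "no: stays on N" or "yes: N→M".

Base `plon.fe:.bu.si.re:p` (5 syllables):
  Weights: 1 plon L, 2 fe: H, 3 bu L, 4 si L, 5 re:p H.
  Heavy syllables in the domain: 2, 5. The leftmost is syllable 2 (fe:).
  → primary stress on syllable 2.
Suffixed `plon.fe:.bu.si.re:p.mo:d.kup` (7 syllables):
  Weights: 1 plon L, 2 fe: H, 3 bu L, 4 si L, 5 re:p H, 6 mo:d H, 7 kup L.
  Heavy syllables in the domain: 2, 5, 6. The leftmost is syllable 2 (fe:).
  → primary stress on syllable 2.

no: stays on 2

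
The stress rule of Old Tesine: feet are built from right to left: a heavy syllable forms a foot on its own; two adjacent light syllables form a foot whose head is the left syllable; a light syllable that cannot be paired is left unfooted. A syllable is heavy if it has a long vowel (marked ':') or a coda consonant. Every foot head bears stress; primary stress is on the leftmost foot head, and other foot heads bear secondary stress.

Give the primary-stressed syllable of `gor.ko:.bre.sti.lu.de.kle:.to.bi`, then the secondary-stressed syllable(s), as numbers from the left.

Weights: 1 gor H, 2 ko: H, 3 bre L, 4 sti L, 5 lu L, 6 de L, 7 kle: H, 8 to L, 9 bi L.
Parse right to left (heavy = foot alone; LL = one foot; stranded L unfooted): (ˈgor) (ˈko:) (ˈbre.sti) (ˈlu.de) (ˈkle:) (ˈto.bi).
Foot heads: 1, 2, 3, 5, 7, 8.
Primary stress on the leftmost head = syllable 1.
Secondary stress on 2, 3, 5, 7, 8: ˈgor.ˌko:.ˌbre.sti.ˌlu.de.ˌkle:.ˌto.bi.

primary 1, secondary 2, 3, 5, 7, 8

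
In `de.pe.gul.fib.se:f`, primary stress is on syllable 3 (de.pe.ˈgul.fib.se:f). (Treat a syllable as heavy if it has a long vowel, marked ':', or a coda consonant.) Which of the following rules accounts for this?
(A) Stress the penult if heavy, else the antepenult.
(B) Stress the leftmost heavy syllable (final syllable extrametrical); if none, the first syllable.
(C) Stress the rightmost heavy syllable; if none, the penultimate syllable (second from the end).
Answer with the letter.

Rule A → syllable 4 (observed: 3).
Rule B → syllable 3 ✓.
Rule C → syllable 5 (observed: 3).

B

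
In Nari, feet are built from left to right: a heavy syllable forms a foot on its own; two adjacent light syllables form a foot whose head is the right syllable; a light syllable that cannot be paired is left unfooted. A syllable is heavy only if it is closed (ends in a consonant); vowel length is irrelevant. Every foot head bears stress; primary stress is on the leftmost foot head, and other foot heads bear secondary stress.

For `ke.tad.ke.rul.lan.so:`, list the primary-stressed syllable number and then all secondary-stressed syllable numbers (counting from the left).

Weights: 1 ke L, 2 tad H, 3 ke L, 4 rul H, 5 lan H, 6 so: L.
Parse left to right (heavy = foot alone; LL = one foot; stranded L unfooted): ke (ˈtad) ke (ˈrul) (ˈlan) so:.
Foot heads: 2, 4, 5.
Primary stress on the leftmost head = syllable 2.
Secondary stress on 4, 5: ke.ˈtad.ke.ˌrul.ˌlan.so:.

primary 2, secondary 4, 5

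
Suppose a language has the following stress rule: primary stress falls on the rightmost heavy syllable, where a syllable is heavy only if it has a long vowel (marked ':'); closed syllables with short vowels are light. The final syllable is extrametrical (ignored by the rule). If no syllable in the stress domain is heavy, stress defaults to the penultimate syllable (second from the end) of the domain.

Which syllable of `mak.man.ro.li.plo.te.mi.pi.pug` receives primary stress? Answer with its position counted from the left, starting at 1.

The final syllable (9, pug) is extrametrical; the stress domain is syllables 1–8.
Weights: 1 mak L, 2 man L, 3 ro L, 4 li L, 5 plo L, 6 te L, 7 mi L, 8 pi L.
No heavy syllable in the domain; default to the penultimate syllable (second from the end) of the domain = syllable 7.
Primary stress: syllable 7 → mak.man.ro.li.plo.te.ˈmi.pi.pug.

7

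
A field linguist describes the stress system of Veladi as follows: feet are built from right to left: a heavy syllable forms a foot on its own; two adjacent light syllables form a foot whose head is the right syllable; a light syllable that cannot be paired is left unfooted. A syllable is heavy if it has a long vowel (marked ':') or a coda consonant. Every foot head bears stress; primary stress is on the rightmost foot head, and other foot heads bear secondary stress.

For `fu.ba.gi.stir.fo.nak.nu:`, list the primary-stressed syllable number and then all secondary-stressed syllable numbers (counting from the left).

primary 7, secondary 3, 4, 6

Weights: 1 fu L, 2 ba L, 3 gi L, 4 stir H, 5 fo L, 6 nak H, 7 nu: H.
Parse right to left (heavy = foot alone; LL = one foot; stranded L unfooted): fu (ba.ˈgi) (ˈstir) fo (ˈnak) (ˈnu:).
Foot heads: 3, 4, 6, 7.
Primary stress on the rightmost head = syllable 7.
Secondary stress on 3, 4, 6: fu.ba.ˌgi.ˌstir.fo.ˌnak.ˈnu:.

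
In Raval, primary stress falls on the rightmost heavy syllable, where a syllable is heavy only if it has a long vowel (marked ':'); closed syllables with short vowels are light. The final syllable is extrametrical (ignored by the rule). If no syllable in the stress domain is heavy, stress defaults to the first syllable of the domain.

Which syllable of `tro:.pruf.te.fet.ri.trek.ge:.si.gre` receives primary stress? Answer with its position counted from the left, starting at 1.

The final syllable (9, gre) is extrametrical; the stress domain is syllables 1–8.
Weights: 1 tro: H, 2 pruf L, 3 te L, 4 fet L, 5 ri L, 6 trek L, 7 ge: H, 8 si L.
Heavy syllables in the domain: 1, 7. The rightmost is syllable 7 (ge:).
Primary stress: syllable 7 → tro:.pruf.te.fet.ri.trek.ˈge:.si.gre.

7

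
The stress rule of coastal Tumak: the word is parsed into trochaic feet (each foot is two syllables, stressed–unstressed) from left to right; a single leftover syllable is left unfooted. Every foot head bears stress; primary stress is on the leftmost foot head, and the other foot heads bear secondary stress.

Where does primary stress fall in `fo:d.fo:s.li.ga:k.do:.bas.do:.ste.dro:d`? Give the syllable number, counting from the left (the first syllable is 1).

1

Parse left to right into trochaic (ˈσσ) feet: (ˈfo:d.fo:s) (ˈli.ga:k) (ˈdo:.bas) (ˈdo:.ste) dro:d. Syllable 9 is left unfooted.
Foot heads (stressed positions): 1, 3, 5, 7.
End Rule Leftmost: primary stress on the leftmost head = syllable 1.
Primary stress: syllable 1 → ˈfo:d.fo:s.li.ga:k.do:.bas.do:.ste.dro:d.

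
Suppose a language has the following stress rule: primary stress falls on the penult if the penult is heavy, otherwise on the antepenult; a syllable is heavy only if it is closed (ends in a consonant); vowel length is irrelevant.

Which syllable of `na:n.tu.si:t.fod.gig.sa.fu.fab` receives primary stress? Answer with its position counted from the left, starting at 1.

6

Weights: 6 sa L, 7 fu L, 8 fab H.
The penult (syllable 7, fu) is light, so stress falls on the antepenult (syllable 6, sa).
Primary stress: syllable 6 → na:n.tu.si:t.fod.gig.ˈsa.fu.fab.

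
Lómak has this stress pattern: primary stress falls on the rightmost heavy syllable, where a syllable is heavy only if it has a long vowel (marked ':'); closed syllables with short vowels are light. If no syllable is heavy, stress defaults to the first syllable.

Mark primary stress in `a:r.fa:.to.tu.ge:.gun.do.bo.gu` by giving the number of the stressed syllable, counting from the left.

5

Weights: 1 a:r H, 2 fa: H, 3 to L, 4 tu L, 5 ge: H, 6 gun L, 7 do L, 8 bo L, 9 gu L.
Heavy syllables in the domain: 1, 2, 5. The rightmost is syllable 5 (ge:).
Primary stress: syllable 5 → a:r.fa:.to.tu.ˈge:.gun.do.bo.gu.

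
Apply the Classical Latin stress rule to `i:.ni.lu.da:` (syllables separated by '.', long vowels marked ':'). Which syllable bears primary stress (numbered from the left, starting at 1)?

2

Classical Latin: stress the penult if heavy (long vowel or closed), else the antepenult.
Weights: 2 ni L, 3 lu L, 4 da: H.
The penult (syllable 3, lu) is light, so stress falls on the antepenult (syllable 2, ni).
Stress on syllable 2: i:.ˈni.lu.da:.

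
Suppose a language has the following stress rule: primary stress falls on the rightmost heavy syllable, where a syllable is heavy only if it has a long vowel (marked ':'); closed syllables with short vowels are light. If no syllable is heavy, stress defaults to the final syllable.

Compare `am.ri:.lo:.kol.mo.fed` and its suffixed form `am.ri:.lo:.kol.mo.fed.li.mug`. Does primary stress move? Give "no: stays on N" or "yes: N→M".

no: stays on 3

Base `am.ri:.lo:.kol.mo.fed` (6 syllables):
  Weights: 1 am L, 2 ri: H, 3 lo: H, 4 kol L, 5 mo L, 6 fed L.
  Heavy syllables in the domain: 2, 3. The rightmost is syllable 3 (lo:).
  → primary stress on syllable 3.
Suffixed `am.ri:.lo:.kol.mo.fed.li.mug` (8 syllables):
  Weights: 1 am L, 2 ri: H, 3 lo: H, 4 kol L, 5 mo L, 6 fed L, 7 li L, 8 mug L.
  Heavy syllables in the domain: 2, 3. The rightmost is syllable 3 (lo:).
  → primary stress on syllable 3.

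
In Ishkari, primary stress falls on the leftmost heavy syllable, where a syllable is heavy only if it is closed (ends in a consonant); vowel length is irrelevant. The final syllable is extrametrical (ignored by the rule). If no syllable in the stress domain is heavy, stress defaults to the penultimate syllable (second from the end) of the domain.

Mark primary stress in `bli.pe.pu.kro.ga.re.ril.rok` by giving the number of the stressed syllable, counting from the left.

7

The final syllable (8, rok) is extrametrical; the stress domain is syllables 1–7.
Weights: 1 bli L, 2 pe L, 3 pu L, 4 kro L, 5 ga L, 6 re L, 7 ril H.
Heavy syllables in the domain: 7. The leftmost is syllable 7 (ril).
Primary stress: syllable 7 → bli.pe.pu.kro.ga.re.ˈril.rok.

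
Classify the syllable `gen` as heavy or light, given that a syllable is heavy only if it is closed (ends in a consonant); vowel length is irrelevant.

`gen`: short vowel, closed (coda /n/). Closed (coda /n/) → heavy.

heavy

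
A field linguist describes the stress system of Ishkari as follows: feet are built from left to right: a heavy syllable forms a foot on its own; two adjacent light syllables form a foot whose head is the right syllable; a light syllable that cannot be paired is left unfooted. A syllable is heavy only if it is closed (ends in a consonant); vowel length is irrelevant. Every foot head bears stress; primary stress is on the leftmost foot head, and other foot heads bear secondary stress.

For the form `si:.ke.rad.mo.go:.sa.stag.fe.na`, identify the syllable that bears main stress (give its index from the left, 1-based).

2

Weights: 1 si: L, 2 ke L, 3 rad H, 4 mo L, 5 go: L, 6 sa L, 7 stag H, 8 fe L, 9 na L.
Parse left to right (heavy = foot alone; LL = one foot; stranded L unfooted): (si:.ˈke) (ˈrad) (mo.ˈgo:) sa (ˈstag) (fe.ˈna).
Foot heads: 2, 3, 5, 7, 9.
Primary stress on the leftmost head = syllable 2.
Primary stress: syllable 2 → si:.ˈke.rad.mo.go:.sa.stag.fe.na.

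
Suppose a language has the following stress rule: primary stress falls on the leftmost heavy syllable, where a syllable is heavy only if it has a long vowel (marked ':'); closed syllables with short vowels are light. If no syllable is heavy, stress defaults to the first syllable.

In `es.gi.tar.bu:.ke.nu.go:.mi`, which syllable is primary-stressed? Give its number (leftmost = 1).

Weights: 1 es L, 2 gi L, 3 tar L, 4 bu: H, 5 ke L, 6 nu L, 7 go: H, 8 mi L.
Heavy syllables in the domain: 4, 7. The leftmost is syllable 4 (bu:).
Primary stress: syllable 4 → es.gi.tar.ˈbu:.ke.nu.go:.mi.

4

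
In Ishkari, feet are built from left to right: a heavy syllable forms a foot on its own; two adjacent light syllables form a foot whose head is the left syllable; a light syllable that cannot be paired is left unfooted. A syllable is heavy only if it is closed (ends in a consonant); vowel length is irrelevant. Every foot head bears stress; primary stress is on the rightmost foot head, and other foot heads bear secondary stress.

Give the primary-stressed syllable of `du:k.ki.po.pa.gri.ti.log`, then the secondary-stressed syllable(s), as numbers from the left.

primary 7, secondary 1, 2, 4

Weights: 1 du:k H, 2 ki L, 3 po L, 4 pa L, 5 gri L, 6 ti L, 7 log H.
Parse left to right (heavy = foot alone; LL = one foot; stranded L unfooted): (ˈdu:k) (ˈki.po) (ˈpa.gri) ti (ˈlog).
Foot heads: 1, 2, 4, 7.
Primary stress on the rightmost head = syllable 7.
Secondary stress on 1, 2, 4: ˌdu:k.ˌki.po.ˌpa.gri.ti.ˈlog.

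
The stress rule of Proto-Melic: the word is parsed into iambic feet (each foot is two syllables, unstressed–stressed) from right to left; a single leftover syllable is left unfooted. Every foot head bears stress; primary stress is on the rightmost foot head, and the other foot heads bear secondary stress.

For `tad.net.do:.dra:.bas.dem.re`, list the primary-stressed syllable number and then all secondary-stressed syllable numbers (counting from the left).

primary 7, secondary 3, 5

Parse right to left into iambic (σˈσ) feet: tad (net.ˈdo:) (dra:.ˈbas) (dem.ˈre). Syllable 1 is left unfooted.
Foot heads (stressed positions): 3, 5, 7.
End Rule Rightmost: primary stress on the rightmost head = syllable 7.
Secondary stress on 3, 5: tad.net.ˌdo:.dra:.ˌbas.dem.ˈre.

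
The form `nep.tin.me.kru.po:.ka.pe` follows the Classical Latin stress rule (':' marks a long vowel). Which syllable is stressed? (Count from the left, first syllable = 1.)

Classical Latin: stress the penult if heavy (long vowel or closed), else the antepenult.
Weights: 5 po: H, 6 ka L, 7 pe L.
The penult (syllable 6, ka) is light, so stress falls on the antepenult (syllable 5, po:).
Stress on syllable 5: nep.tin.me.kru.ˈpo:.ka.pe.

5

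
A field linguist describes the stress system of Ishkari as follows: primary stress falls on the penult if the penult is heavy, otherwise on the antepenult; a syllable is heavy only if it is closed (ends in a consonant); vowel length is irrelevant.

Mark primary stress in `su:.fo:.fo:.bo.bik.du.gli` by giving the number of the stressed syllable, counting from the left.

5

Weights: 5 bik H, 6 du L, 7 gli L.
The penult (syllable 6, du) is light, so stress falls on the antepenult (syllable 5, bik).
Primary stress: syllable 5 → su:.fo:.fo:.bo.ˈbik.du.gli.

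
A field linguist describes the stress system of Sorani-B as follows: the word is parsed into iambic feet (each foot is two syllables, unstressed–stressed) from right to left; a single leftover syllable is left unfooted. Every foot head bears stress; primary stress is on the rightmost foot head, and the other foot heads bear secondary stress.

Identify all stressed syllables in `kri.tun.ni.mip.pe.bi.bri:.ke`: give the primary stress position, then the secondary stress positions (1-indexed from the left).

Parse right to left into iambic (σˈσ) feet: (kri.ˈtun) (ni.ˈmip) (pe.ˈbi) (bri:.ˈke).
Foot heads (stressed positions): 2, 4, 6, 8.
End Rule Rightmost: primary stress on the rightmost head = syllable 8.
Secondary stress on 2, 4, 6: kri.ˌtun.ni.ˌmip.pe.ˌbi.bri:.ˈke.

primary 8, secondary 2, 4, 6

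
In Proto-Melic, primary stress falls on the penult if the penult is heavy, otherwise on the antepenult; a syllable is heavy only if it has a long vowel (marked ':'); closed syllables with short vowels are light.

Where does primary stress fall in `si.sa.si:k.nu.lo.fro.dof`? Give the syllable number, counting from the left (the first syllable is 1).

Weights: 5 lo L, 6 fro L, 7 dof L.
The penult (syllable 6, fro) is light, so stress falls on the antepenult (syllable 5, lo).
Primary stress: syllable 5 → si.sa.si:k.nu.ˈlo.fro.dof.

5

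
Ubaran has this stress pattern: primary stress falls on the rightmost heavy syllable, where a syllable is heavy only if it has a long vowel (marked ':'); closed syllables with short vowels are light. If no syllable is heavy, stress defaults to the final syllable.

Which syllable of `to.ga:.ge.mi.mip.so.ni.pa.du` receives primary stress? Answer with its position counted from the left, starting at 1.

2

Weights: 1 to L, 2 ga: H, 3 ge L, 4 mi L, 5 mip L, 6 so L, 7 ni L, 8 pa L, 9 du L.
Heavy syllables in the domain: 2. The rightmost is syllable 2 (ga:).
Primary stress: syllable 2 → to.ˈga:.ge.mi.mip.so.ni.pa.du.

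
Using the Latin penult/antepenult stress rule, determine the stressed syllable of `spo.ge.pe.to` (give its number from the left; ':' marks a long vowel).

Classical Latin: stress the penult if heavy (long vowel or closed), else the antepenult.
Weights: 2 ge L, 3 pe L, 4 to L.
The penult (syllable 3, pe) is light, so stress falls on the antepenult (syllable 2, ge).
Stress on syllable 2: spo.ˈge.pe.to.

2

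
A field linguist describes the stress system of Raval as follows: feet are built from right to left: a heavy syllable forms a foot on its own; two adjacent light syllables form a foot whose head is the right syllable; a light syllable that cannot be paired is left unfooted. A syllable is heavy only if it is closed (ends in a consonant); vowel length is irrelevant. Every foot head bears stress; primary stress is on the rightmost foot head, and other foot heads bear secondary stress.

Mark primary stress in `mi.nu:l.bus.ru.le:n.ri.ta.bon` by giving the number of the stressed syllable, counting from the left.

8

Weights: 1 mi L, 2 nu:l H, 3 bus H, 4 ru L, 5 le:n H, 6 ri L, 7 ta L, 8 bon H.
Parse right to left (heavy = foot alone; LL = one foot; stranded L unfooted): mi (ˈnu:l) (ˈbus) ru (ˈle:n) (ri.ˈta) (ˈbon).
Foot heads: 2, 3, 5, 7, 8.
Primary stress on the rightmost head = syllable 8.
Primary stress: syllable 8 → mi.nu:l.bus.ru.le:n.ri.ta.ˈbon.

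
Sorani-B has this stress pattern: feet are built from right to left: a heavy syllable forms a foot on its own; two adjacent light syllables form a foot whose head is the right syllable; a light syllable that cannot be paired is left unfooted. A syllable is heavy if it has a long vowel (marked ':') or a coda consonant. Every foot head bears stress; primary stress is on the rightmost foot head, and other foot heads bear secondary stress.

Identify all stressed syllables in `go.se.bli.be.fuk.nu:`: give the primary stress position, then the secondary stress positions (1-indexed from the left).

Weights: 1 go L, 2 se L, 3 bli L, 4 be L, 5 fuk H, 6 nu: H.
Parse right to left (heavy = foot alone; LL = one foot; stranded L unfooted): (go.ˈse) (bli.ˈbe) (ˈfuk) (ˈnu:).
Foot heads: 2, 4, 5, 6.
Primary stress on the rightmost head = syllable 6.
Secondary stress on 2, 4, 5: go.ˌse.bli.ˌbe.ˌfuk.ˈnu:.

primary 6, secondary 2, 4, 5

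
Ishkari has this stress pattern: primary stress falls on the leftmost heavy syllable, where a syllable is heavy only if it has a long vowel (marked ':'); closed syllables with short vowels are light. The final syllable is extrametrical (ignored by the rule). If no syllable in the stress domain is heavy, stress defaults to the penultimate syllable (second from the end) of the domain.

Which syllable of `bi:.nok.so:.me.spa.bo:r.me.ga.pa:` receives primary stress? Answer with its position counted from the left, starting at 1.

The final syllable (9, pa:) is extrametrical; the stress domain is syllables 1–8.
Weights: 1 bi: H, 2 nok L, 3 so: H, 4 me L, 5 spa L, 6 bo:r H, 7 me L, 8 ga L.
Heavy syllables in the domain: 1, 3, 6. The leftmost is syllable 1 (bi:).
Primary stress: syllable 1 → ˈbi:.nok.so:.me.spa.bo:r.me.ga.pa:.

1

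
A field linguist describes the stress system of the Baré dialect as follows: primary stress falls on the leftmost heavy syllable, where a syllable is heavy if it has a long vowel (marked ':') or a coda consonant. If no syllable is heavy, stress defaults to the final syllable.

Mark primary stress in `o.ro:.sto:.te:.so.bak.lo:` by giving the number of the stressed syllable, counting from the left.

2

Weights: 1 o L, 2 ro: H, 3 sto: H, 4 te: H, 5 so L, 6 bak H, 7 lo: H.
Heavy syllables in the domain: 2, 3, 4, 6, 7. The leftmost is syllable 2 (ro:).
Primary stress: syllable 2 → o.ˈro:.sto:.te:.so.bak.lo:.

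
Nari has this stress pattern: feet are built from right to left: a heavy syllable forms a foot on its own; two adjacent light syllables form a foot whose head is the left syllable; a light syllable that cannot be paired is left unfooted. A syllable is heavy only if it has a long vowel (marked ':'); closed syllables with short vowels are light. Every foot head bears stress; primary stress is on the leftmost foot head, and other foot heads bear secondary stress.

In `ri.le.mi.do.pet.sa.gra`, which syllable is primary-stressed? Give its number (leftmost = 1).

2

Weights: 1 ri L, 2 le L, 3 mi L, 4 do L, 5 pet L, 6 sa L, 7 gra L.
Parse right to left (heavy = foot alone; LL = one foot; stranded L unfooted): ri (ˈle.mi) (ˈdo.pet) (ˈsa.gra).
Foot heads: 2, 4, 6.
Primary stress on the leftmost head = syllable 2.
Primary stress: syllable 2 → ri.ˈle.mi.do.pet.sa.gra.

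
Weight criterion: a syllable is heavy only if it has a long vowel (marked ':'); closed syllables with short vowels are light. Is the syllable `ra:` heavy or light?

heavy

`ra:`: long vowel, open (no coda). Long vowel → heavy.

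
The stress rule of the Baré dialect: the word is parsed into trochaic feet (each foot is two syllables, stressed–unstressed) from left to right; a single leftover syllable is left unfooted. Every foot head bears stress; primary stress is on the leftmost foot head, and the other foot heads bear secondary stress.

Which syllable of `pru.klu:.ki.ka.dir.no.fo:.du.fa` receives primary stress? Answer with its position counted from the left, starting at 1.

Parse left to right into trochaic (ˈσσ) feet: (ˈpru.klu:) (ˈki.ka) (ˈdir.no) (ˈfo:.du) fa. Syllable 9 is left unfooted.
Foot heads (stressed positions): 1, 3, 5, 7.
End Rule Leftmost: primary stress on the leftmost head = syllable 1.
Primary stress: syllable 1 → ˈpru.klu:.ki.ka.dir.no.fo:.du.fa.

1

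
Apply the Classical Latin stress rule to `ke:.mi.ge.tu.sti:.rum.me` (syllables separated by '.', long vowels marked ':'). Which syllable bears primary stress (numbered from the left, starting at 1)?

6

Classical Latin: stress the penult if heavy (long vowel or closed), else the antepenult.
Weights: 5 sti: H, 6 rum H, 7 me L.
The penult (syllable 6, rum) is heavy, so it takes stress.
Stress on syllable 6: ke:.mi.ge.tu.sti:.ˈrum.me.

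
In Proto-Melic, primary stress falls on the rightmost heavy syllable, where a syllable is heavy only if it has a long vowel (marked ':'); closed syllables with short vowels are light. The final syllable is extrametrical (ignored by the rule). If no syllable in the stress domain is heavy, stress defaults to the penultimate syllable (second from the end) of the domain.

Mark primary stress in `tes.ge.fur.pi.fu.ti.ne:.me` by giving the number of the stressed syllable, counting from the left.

The final syllable (8, me) is extrametrical; the stress domain is syllables 1–7.
Weights: 1 tes L, 2 ge L, 3 fur L, 4 pi L, 5 fu L, 6 ti L, 7 ne: H.
Heavy syllables in the domain: 7. The rightmost is syllable 7 (ne:).
Primary stress: syllable 7 → tes.ge.fur.pi.fu.ti.ˈne:.me.

7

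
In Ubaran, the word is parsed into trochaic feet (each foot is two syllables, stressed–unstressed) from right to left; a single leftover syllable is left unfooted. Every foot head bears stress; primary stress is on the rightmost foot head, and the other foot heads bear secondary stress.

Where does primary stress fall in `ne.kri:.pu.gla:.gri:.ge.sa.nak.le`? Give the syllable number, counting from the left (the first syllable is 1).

Parse right to left into trochaic (ˈσσ) feet: ne (ˈkri:.pu) (ˈgla:.gri:) (ˈge.sa) (ˈnak.le). Syllable 1 is left unfooted.
Foot heads (stressed positions): 2, 4, 6, 8.
End Rule Rightmost: primary stress on the rightmost head = syllable 8.
Primary stress: syllable 8 → ne.kri:.pu.gla:.gri:.ge.sa.ˈnak.le.

8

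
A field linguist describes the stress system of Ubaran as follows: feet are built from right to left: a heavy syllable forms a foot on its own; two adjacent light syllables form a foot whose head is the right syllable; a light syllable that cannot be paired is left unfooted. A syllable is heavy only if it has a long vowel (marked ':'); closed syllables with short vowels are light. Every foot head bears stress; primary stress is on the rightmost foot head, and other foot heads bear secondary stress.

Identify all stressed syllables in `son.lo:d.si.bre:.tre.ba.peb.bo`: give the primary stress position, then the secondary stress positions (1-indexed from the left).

Weights: 1 son L, 2 lo:d H, 3 si L, 4 bre: H, 5 tre L, 6 ba L, 7 peb L, 8 bo L.
Parse right to left (heavy = foot alone; LL = one foot; stranded L unfooted): son (ˈlo:d) si (ˈbre:) (tre.ˈba) (peb.ˈbo).
Foot heads: 2, 4, 6, 8.
Primary stress on the rightmost head = syllable 8.
Secondary stress on 2, 4, 6: son.ˌlo:d.si.ˌbre:.tre.ˌba.peb.ˈbo.

primary 8, secondary 2, 4, 6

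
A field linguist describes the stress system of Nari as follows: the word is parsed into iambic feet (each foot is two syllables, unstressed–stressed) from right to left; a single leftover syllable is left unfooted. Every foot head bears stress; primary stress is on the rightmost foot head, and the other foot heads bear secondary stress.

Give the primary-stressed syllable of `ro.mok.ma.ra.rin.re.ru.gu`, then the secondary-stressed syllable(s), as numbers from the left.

Parse right to left into iambic (σˈσ) feet: (ro.ˈmok) (ma.ˈra) (rin.ˈre) (ru.ˈgu).
Foot heads (stressed positions): 2, 4, 6, 8.
End Rule Rightmost: primary stress on the rightmost head = syllable 8.
Secondary stress on 2, 4, 6: ro.ˌmok.ma.ˌra.rin.ˌre.ru.ˈgu.

primary 8, secondary 2, 4, 6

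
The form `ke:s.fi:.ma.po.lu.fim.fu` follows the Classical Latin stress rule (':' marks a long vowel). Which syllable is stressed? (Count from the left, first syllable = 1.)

Classical Latin: stress the penult if heavy (long vowel or closed), else the antepenult.
Weights: 5 lu L, 6 fim H, 7 fu L.
The penult (syllable 6, fim) is heavy, so it takes stress.
Stress on syllable 6: ke:s.fi:.ma.po.lu.ˈfim.fu.

6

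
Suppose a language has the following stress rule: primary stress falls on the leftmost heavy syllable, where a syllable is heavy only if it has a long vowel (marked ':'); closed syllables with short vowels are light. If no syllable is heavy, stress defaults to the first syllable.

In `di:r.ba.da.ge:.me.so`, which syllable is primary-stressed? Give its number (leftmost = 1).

Weights: 1 di:r H, 2 ba L, 3 da L, 4 ge: H, 5 me L, 6 so L.
Heavy syllables in the domain: 1, 4. The leftmost is syllable 1 (di:r).
Primary stress: syllable 1 → ˈdi:r.ba.da.ge:.me.so.

1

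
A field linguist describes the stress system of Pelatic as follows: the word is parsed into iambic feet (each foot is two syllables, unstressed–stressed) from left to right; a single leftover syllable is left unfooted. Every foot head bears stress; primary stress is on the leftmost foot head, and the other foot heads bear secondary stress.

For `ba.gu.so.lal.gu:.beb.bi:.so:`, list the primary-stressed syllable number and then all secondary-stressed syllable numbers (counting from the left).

primary 2, secondary 4, 6, 8

Parse left to right into iambic (σˈσ) feet: (ba.ˈgu) (so.ˈlal) (gu:.ˈbeb) (bi:.ˈso:).
Foot heads (stressed positions): 2, 4, 6, 8.
End Rule Leftmost: primary stress on the leftmost head = syllable 2.
Secondary stress on 4, 6, 8: ba.ˈgu.so.ˌlal.gu:.ˌbeb.bi:.ˌso:.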